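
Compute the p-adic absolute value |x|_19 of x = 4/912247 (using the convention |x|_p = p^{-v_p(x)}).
|4/912247|_19 = 130321

Step 1 — compute v_19(x) by factoring powers of 19 out of the numerator and denominator: v_19(4/912247) = -4. Step 2 — apply |x|_p = p^{-v_p(x)} = 19^{4} = 130321.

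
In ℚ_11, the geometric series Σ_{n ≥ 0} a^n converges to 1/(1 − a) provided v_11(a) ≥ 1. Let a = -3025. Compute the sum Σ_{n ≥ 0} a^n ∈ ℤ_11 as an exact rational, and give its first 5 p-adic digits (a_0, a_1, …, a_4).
Σ a^n = 1/(1 − a) = 1/3026;  first 5 digits = (1, 0, 8, 8, 8)

v_11(a) = 2 ≥ 1, so the series converges in ℤ_11 to 1/(1 − a) = 1/(1 − (-3025)) = 1/3026. Expand this rational in ℤ_11: compute digits iteratively via d_i = x_i mod 11, x_{i+1} = (x_i − d_i)/11. The first 5 digits are (1, 0, 8, 8, 8).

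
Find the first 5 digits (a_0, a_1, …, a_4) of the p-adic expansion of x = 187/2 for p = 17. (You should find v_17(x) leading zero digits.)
(a_0, …, a_4) = (0, 14, 8, 8, 8)

v_17(187/2) = 1, so a_0 = ... = a_0 = 0. Factor out: x = 17^1 · u with u = 11/2 a unit in ℤ_17. Expand u iteratively via a_{v+i} = u_i mod 17, u_{i+1} = (u_i − a_{v+i})/17:
  u_0 = 11/2;  a_1 = 14;  u_1 = (u_0 − 14)/17 = -1/2
  u_1 = -1/2;  a_2 = 8;  u_2 = (u_1 − 8)/17 = -1/2
  u_2 = -1/2;  a_3 = 8;  u_3 = (u_2 − 8)/17 = -1/2
  u_3 = -1/2;  a_4 = 8;  u_4 = (u_3 − 8)/17 = -1/2
Digits: (0, 14, 8, 8, 8).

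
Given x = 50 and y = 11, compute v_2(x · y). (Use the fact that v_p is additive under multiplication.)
v_2(550) = 1

v_p(x) = 1 (factor: 50 = 2^1 · 25); v_p(y) = 0 (factor: 11 = 2^0 · 11). Additivity: v_p(xy) = v_p(x) + v_p(y) = 1 + 0 = 1. (Direct check: xy = 550 = 2^1 · (275).)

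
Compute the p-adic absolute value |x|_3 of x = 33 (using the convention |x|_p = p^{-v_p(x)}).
|33|_3 = 1/3

Step 1 — compute v_3(x) by factoring powers of 3 out of the numerator and denominator: v_3(33) = 1. Step 2 — apply |x|_p = p^{-v_p(x)} = 3^{-1} = 1/3.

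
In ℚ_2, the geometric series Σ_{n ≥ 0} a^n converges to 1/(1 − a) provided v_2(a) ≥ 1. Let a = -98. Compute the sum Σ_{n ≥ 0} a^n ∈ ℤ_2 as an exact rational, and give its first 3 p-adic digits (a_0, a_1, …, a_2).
Σ a^n = 1/(1 − a) = 1/99;  first 3 digits = (1, 1, 0)

v_2(a) = 1 ≥ 1, so the series converges in ℤ_2 to 1/(1 − a) = 1/(1 − (-98)) = 1/99. Expand this rational in ℤ_2: compute digits iteratively via d_i = x_i mod 2, x_{i+1} = (x_i − d_i)/2. The first 3 digits are (1, 1, 0).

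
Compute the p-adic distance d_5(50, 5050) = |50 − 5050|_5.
d_5(50, 5050) = 1/625

Step 1 — x − y = 50 − 5050 = -5000. Step 2 — v_5(-5000) = 4 (factor: -5000 = −(5^4 · 8); the sign does not affect v_p). Step 3 — |x − y|_5 = 5^{-4} = 1/625.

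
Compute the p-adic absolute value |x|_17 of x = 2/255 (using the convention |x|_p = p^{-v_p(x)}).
|2/255|_17 = 17

Step 1 — compute v_17(x) by factoring powers of 17 out of the numerator and denominator: v_17(2/255) = -1. Step 2 — apply |x|_p = p^{-v_p(x)} = 17^{1} = 17.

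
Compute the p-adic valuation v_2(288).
v_2(288) = 5

v_2(n) is the largest exponent k such that 2^k divides n. Factor out: 288 = 2^5 · 9. (Sign doesn't affect v_p.) So v_2(288) = 5.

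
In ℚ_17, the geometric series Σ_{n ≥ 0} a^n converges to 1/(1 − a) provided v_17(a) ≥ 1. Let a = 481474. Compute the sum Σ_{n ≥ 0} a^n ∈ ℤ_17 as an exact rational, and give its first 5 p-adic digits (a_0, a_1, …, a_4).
Σ a^n = 1/(1 − a) = -1/481473;  first 5 digits = (1, 0, 0, 13, 5)

v_17(a) = 3 ≥ 1, so the series converges in ℤ_17 to 1/(1 − a) = 1/(1 − 481474) = -1/481473. Expand this rational in ℤ_17: compute digits iteratively via d_i = x_i mod 17, x_{i+1} = (x_i − d_i)/17. The first 5 digits are (1, 0, 0, 13, 5).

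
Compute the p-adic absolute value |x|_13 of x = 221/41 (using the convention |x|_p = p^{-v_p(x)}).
|221/41|_13 = 1/13

Step 1 — compute v_13(x) by factoring powers of 13 out of the numerator and denominator: v_13(221/41) = 1. Step 2 — apply |x|_p = p^{-v_p(x)} = 13^{-1} = 1/13.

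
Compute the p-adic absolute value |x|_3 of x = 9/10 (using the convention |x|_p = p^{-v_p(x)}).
|9/10|_3 = 1/9

Step 1 — compute v_3(x) by factoring powers of 3 out of the numerator and denominator: v_3(9/10) = 2. Step 2 — apply |x|_p = p^{-v_p(x)} = 3^{-2} = 1/9.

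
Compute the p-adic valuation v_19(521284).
v_19(521284) = 4

v_19(n) is the largest exponent k such that 19^k divides n. Factor out: 521284 = 19^4 · 4. (Sign doesn't affect v_p.) So v_19(521284) = 4.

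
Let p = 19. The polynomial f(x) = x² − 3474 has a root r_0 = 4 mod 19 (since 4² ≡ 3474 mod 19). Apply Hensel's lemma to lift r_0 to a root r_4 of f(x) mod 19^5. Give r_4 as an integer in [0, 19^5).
r_4 = 2384751 (mod 2476099)

Hensel's recurrence: r_{i+1} = r_i − f(r_i)·(f′(r_i))^{-1} mod 19^{i+2}, with f′(x) = 2x. Iterate:
  r_0 = 4 (mod 19)
  r_1 = 346 (mod 361)
  r_2 = 4678 (mod 6859)
  r_3 = 38973 (mod 130321)
  r_4 = 2384751 (mod 2476099)
Final: r_4 = 2384751, and one checks f(r_4) ≡ 0 mod 19^5.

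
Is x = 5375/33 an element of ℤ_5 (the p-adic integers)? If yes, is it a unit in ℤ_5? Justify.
x ∈ ℤ_5 but not a unit; v_5(x) = 3 > 0

ℤ_5 = {x ∈ ℚ_5 : v_5(x) ≥ 0} and ℤ_5^× = {x ∈ ℤ_5 : v_5(x) = 0}. Here v_5(5375/33) = v_5(num) − v_5(den) = 3; compare against these criteria.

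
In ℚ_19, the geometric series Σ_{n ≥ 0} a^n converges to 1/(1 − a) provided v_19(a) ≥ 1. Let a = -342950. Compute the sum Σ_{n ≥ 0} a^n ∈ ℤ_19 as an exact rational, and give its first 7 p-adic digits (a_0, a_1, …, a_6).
Σ a^n = 1/(1 − a) = 1/342951;  first 7 digits = (1, 0, 0, 7, 16, 18, 10)

v_19(a) = 3 ≥ 1, so the series converges in ℤ_19 to 1/(1 − a) = 1/(1 − (-342950)) = 1/342951. Expand this rational in ℤ_19: compute digits iteratively via d_i = x_i mod 19, x_{i+1} = (x_i − d_i)/19. The first 7 digits are (1, 0, 0, 7, 16, 18, 10).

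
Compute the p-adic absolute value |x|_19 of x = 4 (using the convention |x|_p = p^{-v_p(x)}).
|4|_19 = 1

Step 1 — compute v_19(x) by factoring powers of 19 out of the numerator and denominator: v_19(4) = 0. Step 2 — apply |x|_p = p^{-v_p(x)} = 19^{0} = 1.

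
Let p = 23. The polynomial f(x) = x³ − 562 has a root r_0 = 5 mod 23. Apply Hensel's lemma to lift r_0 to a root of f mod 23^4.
r_3 = 259905 (mod 279841)

Hensel: r_{i+1} = r_i − f(r_i)/f′(r_i) mod 23^{i+2}, where f′(x) = 3x². Iterate:
  r_0 = 5 (mod 23)
  r_1 = 166 (mod 529)
  r_2 = 4398 (mod 12167)
  r_3 = 259905 (mod 279841)
Final: r = 259905 with f(r) ≡ 0 mod 23^4.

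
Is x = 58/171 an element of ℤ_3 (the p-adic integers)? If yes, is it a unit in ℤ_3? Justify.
x ∉ ℤ_3 (v_3(x) = -2 < 0)

ℤ_3 = {x ∈ ℚ_3 : v_3(x) ≥ 0} and ℤ_3^× = {x ∈ ℤ_3 : v_3(x) = 0}. Here v_3(58/171) = v_3(num) − v_3(den) = -2; compare against these criteria.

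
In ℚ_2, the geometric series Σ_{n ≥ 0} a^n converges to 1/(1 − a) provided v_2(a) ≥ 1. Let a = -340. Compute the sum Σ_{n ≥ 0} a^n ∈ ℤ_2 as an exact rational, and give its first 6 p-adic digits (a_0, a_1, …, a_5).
Σ a^n = 1/(1 − a) = 1/341;  first 6 digits = (1, 0, 1, 1, 1, 1)

v_2(a) = 2 ≥ 1, so the series converges in ℤ_2 to 1/(1 − a) = 1/(1 − (-340)) = 1/341. Expand this rational in ℤ_2: compute digits iteratively via d_i = x_i mod 2, x_{i+1} = (x_i − d_i)/2. The first 6 digits are (1, 0, 1, 1, 1, 1).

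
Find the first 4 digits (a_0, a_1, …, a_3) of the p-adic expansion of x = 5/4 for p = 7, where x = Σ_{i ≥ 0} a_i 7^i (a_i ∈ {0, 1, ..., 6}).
(a_0, …, a_3) = (3, 5, 1, 5)

v_7(5/4) = 0 (numerator and denominator both coprime to 7), so x ∈ ℤ_7^×. Compute digits iteratively via a_i = x_i mod 7, x_{i+1} = (x_i − a_i)/7, with x_0 = x:
  x_0 = 5/4;  a_0 = 3;  x_1 = (x_0 − 3)/7 = -1/4
  x_1 = -1/4;  a_1 = 5;  x_2 = (x_1 − 5)/7 = -3/4
  x_2 = -3/4;  a_2 = 1;  x_3 = (x_2 − 1)/7 = -1/4
  x_3 = -1/4;  a_3 = 5;  x_4 = (x_3 − 5)/7 = -3/4
Digits: (3, 5, 1, 5).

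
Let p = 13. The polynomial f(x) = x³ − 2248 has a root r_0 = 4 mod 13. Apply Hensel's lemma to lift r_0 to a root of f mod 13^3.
r_2 = 1317 (mod 2197)

Hensel: r_{i+1} = r_i − f(r_i)/f′(r_i) mod 13^{i+2}, where f′(x) = 3x². Iterate:
  r_0 = 4 (mod 13)
  r_1 = 134 (mod 169)
  r_2 = 1317 (mod 2197)
Final: r = 1317 with f(r) ≡ 0 mod 13^3.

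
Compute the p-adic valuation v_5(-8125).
v_5(-8125) = 4

v_5(n) is the largest exponent k such that 5^k divides n. Factor out: -8125 = -5^4 · 13. (Sign doesn't affect v_p.) So v_5(-8125) = 4.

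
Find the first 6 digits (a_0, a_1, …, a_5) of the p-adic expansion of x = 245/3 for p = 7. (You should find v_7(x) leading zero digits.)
(a_0, …, a_5) = (0, 0, 4, 2, 2, 2)

v_7(245/3) = 2, so a_0 = ... = a_1 = 0. Factor out: x = 7^2 · u with u = 5/3 a unit in ℤ_7. Expand u iteratively via a_{v+i} = u_i mod 7, u_{i+1} = (u_i − a_{v+i})/7:
  u_0 = 5/3;  a_2 = 4;  u_1 = (u_0 − 4)/7 = -1/3
  u_1 = -1/3;  a_3 = 2;  u_2 = (u_1 − 2)/7 = -1/3
  u_2 = -1/3;  a_4 = 2;  u_3 = (u_2 − 2)/7 = -1/3
  u_3 = -1/3;  a_5 = 2;  u_4 = (u_3 − 2)/7 = -1/3
Digits: (0, 0, 4, 2, 2, 2).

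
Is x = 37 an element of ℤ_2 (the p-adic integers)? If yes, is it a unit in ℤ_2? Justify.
x ∈ ℤ_2^× (unit); v_2(x) = 0

ℤ_2 = {x ∈ ℚ_2 : v_2(x) ≥ 0} and ℤ_2^× = {x ∈ ℤ_2 : v_2(x) = 0}. Here v_2(37) = v_2(num) − v_2(den) = 0; compare against these criteria.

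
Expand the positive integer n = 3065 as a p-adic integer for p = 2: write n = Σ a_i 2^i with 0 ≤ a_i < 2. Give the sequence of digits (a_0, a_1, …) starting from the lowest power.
(a_0, a_1, …) = (1, 0, 0, 1, 1, 1, 1, 1, 1, 1, 0, 1)

Repeated division by 2 gives the digits low-to-high: 3065 = 1 + 1·2^3 + 1·2^4 + 1·2^5 + 1·2^6 + 1·2^7 + 1·2^8 + 1·2^9 + 1·2^11. Digit sequence: (1, 0, 0, 1, 1, 1, 1, 1, 1, 1, 0, 1).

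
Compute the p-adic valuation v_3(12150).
v_3(12150) = 5

v_3(n) is the largest exponent k such that 3^k divides n. Factor out: 12150 = 3^5 · 50. (Sign doesn't affect v_p.) So v_3(12150) = 5.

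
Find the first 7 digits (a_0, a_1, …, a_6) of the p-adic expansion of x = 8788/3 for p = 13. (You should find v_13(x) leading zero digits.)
(a_0, …, a_6) = (0, 0, 0, 10, 8, 8, 8)

v_13(8788/3) = 3, so a_0 = ... = a_2 = 0. Factor out: x = 13^3 · u with u = 4/3 a unit in ℤ_13. Expand u iteratively via a_{v+i} = u_i mod 13, u_{i+1} = (u_i − a_{v+i})/13:
  u_0 = 4/3;  a_3 = 10;  u_1 = (u_0 − 10)/13 = -2/3
  u_1 = -2/3;  a_4 = 8;  u_2 = (u_1 − 8)/13 = -2/3
  u_2 = -2/3;  a_5 = 8;  u_3 = (u_2 − 8)/13 = -2/3
  u_3 = -2/3;  a_6 = 8;  u_4 = (u_3 − 8)/13 = -2/3
Digits: (0, 0, 0, 10, 8, 8, 8).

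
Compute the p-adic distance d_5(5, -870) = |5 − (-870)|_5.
d_5(5, -870) = 1/125

Step 1 — x − y = 5 − (-870) = 875. Step 2 — v_5(875) = 3 (factor: 875 = (5^3 · 7); the sign does not affect v_p). Step 3 — |x − y|_5 = 5^{-3} = 1/125.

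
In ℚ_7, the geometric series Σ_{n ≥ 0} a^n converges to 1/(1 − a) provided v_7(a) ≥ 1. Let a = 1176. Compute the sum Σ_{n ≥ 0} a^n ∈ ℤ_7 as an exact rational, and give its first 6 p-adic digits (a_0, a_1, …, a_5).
Σ a^n = 1/(1 − a) = -1/1175;  first 6 digits = (1, 0, 3, 3, 2, 5)

v_7(a) = 2 ≥ 1, so the series converges in ℤ_7 to 1/(1 − a) = 1/(1 − 1176) = -1/1175. Expand this rational in ℤ_7: compute digits iteratively via d_i = x_i mod 7, x_{i+1} = (x_i − d_i)/7. The first 6 digits are (1, 0, 3, 3, 2, 5).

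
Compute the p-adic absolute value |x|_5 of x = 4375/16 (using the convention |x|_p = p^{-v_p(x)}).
|4375/16|_5 = 1/625

Step 1 — compute v_5(x) by factoring powers of 5 out of the numerator and denominator: v_5(4375/16) = 4. Step 2 — apply |x|_p = p^{-v_p(x)} = 5^{-4} = 1/625.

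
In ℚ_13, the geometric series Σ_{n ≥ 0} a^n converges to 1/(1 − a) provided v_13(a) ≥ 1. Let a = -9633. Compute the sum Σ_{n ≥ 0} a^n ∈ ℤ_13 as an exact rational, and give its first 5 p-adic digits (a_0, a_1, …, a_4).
Σ a^n = 1/(1 − a) = 1/9634;  first 5 digits = (1, 0, 8, 8, 11)

v_13(a) = 2 ≥ 1, so the series converges in ℤ_13 to 1/(1 − a) = 1/(1 − (-9633)) = 1/9634. Expand this rational in ℤ_13: compute digits iteratively via d_i = x_i mod 13, x_{i+1} = (x_i − d_i)/13. The first 5 digits are (1, 0, 8, 8, 11).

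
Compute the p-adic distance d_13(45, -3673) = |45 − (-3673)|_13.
d_13(45, -3673) = 1/169

Step 1 — x − y = 45 − (-3673) = 3718. Step 2 — v_13(3718) = 2 (factor: 3718 = (13^2 · 22); the sign does not affect v_p). Step 3 — |x − y|_13 = 13^{-2} = 1/169.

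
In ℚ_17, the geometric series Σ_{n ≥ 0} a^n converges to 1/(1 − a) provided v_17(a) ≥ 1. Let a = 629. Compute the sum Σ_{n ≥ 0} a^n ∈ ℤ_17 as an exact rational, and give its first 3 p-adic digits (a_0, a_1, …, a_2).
Σ a^n = 1/(1 − a) = -1/628;  first 3 digits = (1, 3, 11)

v_17(a) = 1 ≥ 1, so the series converges in ℤ_17 to 1/(1 − a) = 1/(1 − 629) = -1/628. Expand this rational in ℤ_17: compute digits iteratively via d_i = x_i mod 17, x_{i+1} = (x_i − d_i)/17. The first 3 digits are (1, 3, 11).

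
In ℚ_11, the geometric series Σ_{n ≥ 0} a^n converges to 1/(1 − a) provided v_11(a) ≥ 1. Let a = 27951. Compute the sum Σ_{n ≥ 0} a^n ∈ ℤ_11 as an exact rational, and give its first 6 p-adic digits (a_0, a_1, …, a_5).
Σ a^n = 1/(1 − a) = -1/27950;  first 6 digits = (1, 0, 0, 10, 1, 0)

v_11(a) = 3 ≥ 1, so the series converges in ℤ_11 to 1/(1 − a) = 1/(1 − 27951) = -1/27950. Expand this rational in ℤ_11: compute digits iteratively via d_i = x_i mod 11, x_{i+1} = (x_i − d_i)/11. The first 6 digits are (1, 0, 0, 10, 1, 0).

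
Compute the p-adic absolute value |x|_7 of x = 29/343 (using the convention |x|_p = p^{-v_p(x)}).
|29/343|_7 = 343

Step 1 — compute v_7(x) by factoring powers of 7 out of the numerator and denominator: v_7(29/343) = -3. Step 2 — apply |x|_p = p^{-v_p(x)} = 7^{3} = 343.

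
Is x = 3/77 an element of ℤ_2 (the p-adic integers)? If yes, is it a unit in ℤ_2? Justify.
x ∈ ℤ_2^× (unit); v_2(x) = 0

ℤ_2 = {x ∈ ℚ_2 : v_2(x) ≥ 0} and ℤ_2^× = {x ∈ ℤ_2 : v_2(x) = 0}. Here v_2(3/77) = v_2(num) − v_2(den) = 0; compare against these criteria.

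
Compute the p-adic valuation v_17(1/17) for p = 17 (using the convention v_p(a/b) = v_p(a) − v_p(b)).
v_17(1/17) = -1

Factor powers of 17 from the numerator and denominator of the reduced fraction: 1 = 17^0 · 1 and 17 = 17^1 · 1. Apply v_p(a/b) = v_p(a) − v_p(b): v_17(1/17) = 0 − 1 = -1.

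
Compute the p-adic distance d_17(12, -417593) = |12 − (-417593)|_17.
d_17(12, -417593) = 1/83521

Step 1 — x − y = 12 − (-417593) = 417605. Step 2 — v_17(417605) = 4 (factor: 417605 = (17^4 · 5); the sign does not affect v_p). Step 3 — |x − y|_17 = 17^{-4} = 1/83521.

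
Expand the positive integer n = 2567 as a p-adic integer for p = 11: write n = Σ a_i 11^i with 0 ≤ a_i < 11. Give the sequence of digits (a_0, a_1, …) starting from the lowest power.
(a_0, a_1, …) = (4, 2, 10, 1)

Repeated division by 11 gives the digits low-to-high: 2567 = 4 + 2·11^1 + 10·11^2 + 1·11^3. Digit sequence: (4, 2, 10, 1).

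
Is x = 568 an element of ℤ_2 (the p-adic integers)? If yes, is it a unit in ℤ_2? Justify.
x ∈ ℤ_2 but not a unit; v_2(x) = 3 > 0

ℤ_2 = {x ∈ ℚ_2 : v_2(x) ≥ 0} and ℤ_2^× = {x ∈ ℤ_2 : v_2(x) = 0}. Here v_2(568) = v_2(num) − v_2(den) = 3; compare against these criteria.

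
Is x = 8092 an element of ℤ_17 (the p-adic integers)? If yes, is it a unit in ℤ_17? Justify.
x ∈ ℤ_17 but not a unit; v_17(x) = 2 > 0

ℤ_17 = {x ∈ ℚ_17 : v_17(x) ≥ 0} and ℤ_17^× = {x ∈ ℤ_17 : v_17(x) = 0}. Here v_17(8092) = v_17(num) − v_17(den) = 2; compare against these criteria.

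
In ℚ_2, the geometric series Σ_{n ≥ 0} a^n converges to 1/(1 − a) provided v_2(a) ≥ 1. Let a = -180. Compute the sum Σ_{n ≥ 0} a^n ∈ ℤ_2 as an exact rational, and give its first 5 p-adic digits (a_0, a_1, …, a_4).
Σ a^n = 1/(1 − a) = 1/181;  first 5 digits = (1, 0, 1, 1, 1)

v_2(a) = 2 ≥ 1, so the series converges in ℤ_2 to 1/(1 − a) = 1/(1 − (-180)) = 1/181. Expand this rational in ℤ_2: compute digits iteratively via d_i = x_i mod 2, x_{i+1} = (x_i − d_i)/2. The first 5 digits are (1, 0, 1, 1, 1).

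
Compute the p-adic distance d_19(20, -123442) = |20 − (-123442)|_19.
d_19(20, -123442) = 1/6859

Step 1 — x − y = 20 − (-123442) = 123462. Step 2 — v_19(123462) = 3 (factor: 123462 = (19^3 · 18); the sign does not affect v_p). Step 3 — |x − y|_19 = 19^{-3} = 1/6859.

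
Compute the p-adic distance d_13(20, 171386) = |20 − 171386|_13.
d_13(20, 171386) = 1/28561

Step 1 — x − y = 20 − 171386 = -171366. Step 2 — v_13(-171366) = 4 (factor: -171366 = −(13^4 · 6); the sign does not affect v_p). Step 3 — |x − y|_13 = 13^{-4} = 1/28561.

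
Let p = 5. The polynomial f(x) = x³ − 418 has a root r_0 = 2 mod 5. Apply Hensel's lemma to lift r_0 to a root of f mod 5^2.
r_1 = 7 (mod 25)

Hensel: r_{i+1} = r_i − f(r_i)/f′(r_i) mod 5^{i+2}, where f′(x) = 3x². Iterate:
  r_0 = 2 (mod 5)
  r_1 = 7 (mod 25)
Final: r = 7 with f(r) ≡ 0 mod 5^2.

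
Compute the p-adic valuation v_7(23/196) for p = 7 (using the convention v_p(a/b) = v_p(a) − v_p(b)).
v_7(23/196) = -2

Factor powers of 7 from the numerator and denominator of the reduced fraction: 23 = 7^0 · 23 and 196 = 7^2 · 4. Apply v_p(a/b) = v_p(a) − v_p(b): v_7(23/196) = 0 − 2 = -2.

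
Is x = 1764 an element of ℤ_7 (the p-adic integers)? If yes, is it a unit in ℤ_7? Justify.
x ∈ ℤ_7 but not a unit; v_7(x) = 2 > 0

ℤ_7 = {x ∈ ℚ_7 : v_7(x) ≥ 0} and ℤ_7^× = {x ∈ ℤ_7 : v_7(x) = 0}. Here v_7(1764) = v_7(num) − v_7(den) = 2; compare against these criteria.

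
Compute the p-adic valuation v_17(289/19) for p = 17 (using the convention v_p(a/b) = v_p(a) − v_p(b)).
v_17(289/19) = 2

Factor powers of 17 from the numerator and denominator of the reduced fraction: 289 = 17^2 · 1 and 19 = 17^0 · 19. Apply v_p(a/b) = v_p(a) − v_p(b): v_17(289/19) = 2 − 0 = 2.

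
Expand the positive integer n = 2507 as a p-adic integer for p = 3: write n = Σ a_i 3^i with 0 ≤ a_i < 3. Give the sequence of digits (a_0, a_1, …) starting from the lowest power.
(a_0, a_1, …) = (2, 1, 2, 2, 0, 1, 0, 1)

Repeated division by 3 gives the digits low-to-high: 2507 = 2 + 1·3^1 + 2·3^2 + 2·3^3 + 1·3^5 + 1·3^7. Digit sequence: (2, 1, 2, 2, 0, 1, 0, 1).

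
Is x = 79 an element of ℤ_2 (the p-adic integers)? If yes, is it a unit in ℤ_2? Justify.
x ∈ ℤ_2^× (unit); v_2(x) = 0

ℤ_2 = {x ∈ ℚ_2 : v_2(x) ≥ 0} and ℤ_2^× = {x ∈ ℤ_2 : v_2(x) = 0}. Here v_2(79) = v_2(num) − v_2(den) = 0; compare against these criteria.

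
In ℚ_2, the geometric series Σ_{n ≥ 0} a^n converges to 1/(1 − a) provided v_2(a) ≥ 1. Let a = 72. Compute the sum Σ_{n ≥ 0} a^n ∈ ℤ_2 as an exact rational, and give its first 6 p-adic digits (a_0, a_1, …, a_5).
Σ a^n = 1/(1 − a) = -1/71;  first 6 digits = (1, 0, 0, 1, 0, 0)

v_2(a) = 3 ≥ 1, so the series converges in ℤ_2 to 1/(1 − a) = 1/(1 − 72) = -1/71. Expand this rational in ℤ_2: compute digits iteratively via d_i = x_i mod 2, x_{i+1} = (x_i − d_i)/2. The first 6 digits are (1, 0, 0, 1, 0, 0).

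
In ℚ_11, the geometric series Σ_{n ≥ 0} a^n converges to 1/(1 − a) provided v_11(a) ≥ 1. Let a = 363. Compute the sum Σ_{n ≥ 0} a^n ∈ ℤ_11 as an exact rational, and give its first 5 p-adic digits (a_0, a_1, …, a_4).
Σ a^n = 1/(1 − a) = -1/362;  first 5 digits = (1, 0, 3, 0, 9)

v_11(a) = 2 ≥ 1, so the series converges in ℤ_11 to 1/(1 − a) = 1/(1 − 363) = -1/362. Expand this rational in ℤ_11: compute digits iteratively via d_i = x_i mod 11, x_{i+1} = (x_i − d_i)/11. The first 5 digits are (1, 0, 3, 0, 9).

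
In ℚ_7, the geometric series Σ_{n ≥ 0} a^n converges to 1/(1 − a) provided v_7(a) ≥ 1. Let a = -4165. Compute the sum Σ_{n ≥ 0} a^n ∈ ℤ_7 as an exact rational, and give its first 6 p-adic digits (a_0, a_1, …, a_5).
Σ a^n = 1/(1 − a) = 1/4166;  first 6 digits = (1, 0, 6, 1, 6, 2)

v_7(a) = 2 ≥ 1, so the series converges in ℤ_7 to 1/(1 − a) = 1/(1 − (-4165)) = 1/4166. Expand this rational in ℤ_7: compute digits iteratively via d_i = x_i mod 7, x_{i+1} = (x_i − d_i)/7. The first 6 digits are (1, 0, 6, 1, 6, 2).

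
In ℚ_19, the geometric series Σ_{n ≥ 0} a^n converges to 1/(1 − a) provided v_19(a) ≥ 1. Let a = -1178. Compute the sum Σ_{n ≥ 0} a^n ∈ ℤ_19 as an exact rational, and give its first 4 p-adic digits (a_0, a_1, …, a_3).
Σ a^n = 1/(1 − a) = 1/1179;  first 4 digits = (1, 14, 2, 1)

v_19(a) = 1 ≥ 1, so the series converges in ℤ_19 to 1/(1 − a) = 1/(1 − (-1178)) = 1/1179. Expand this rational in ℤ_19: compute digits iteratively via d_i = x_i mod 19, x_{i+1} = (x_i − d_i)/19. The first 4 digits are (1, 14, 2, 1).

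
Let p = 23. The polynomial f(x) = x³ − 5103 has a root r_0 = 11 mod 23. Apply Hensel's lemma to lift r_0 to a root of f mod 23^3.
r_2 = 5922 (mod 12167)

Hensel: r_{i+1} = r_i − f(r_i)/f′(r_i) mod 23^{i+2}, where f′(x) = 3x². Iterate:
  r_0 = 11 (mod 23)
  r_1 = 103 (mod 529)
  r_2 = 5922 (mod 12167)
Final: r = 5922 with f(r) ≡ 0 mod 23^3.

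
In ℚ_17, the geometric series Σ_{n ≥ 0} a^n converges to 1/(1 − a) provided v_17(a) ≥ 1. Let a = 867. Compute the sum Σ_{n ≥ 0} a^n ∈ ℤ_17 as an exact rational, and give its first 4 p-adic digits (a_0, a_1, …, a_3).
Σ a^n = 1/(1 − a) = -1/866;  first 4 digits = (1, 0, 3, 0)

v_17(a) = 2 ≥ 1, so the series converges in ℤ_17 to 1/(1 − a) = 1/(1 − 867) = -1/866. Expand this rational in ℤ_17: compute digits iteratively via d_i = x_i mod 17, x_{i+1} = (x_i − d_i)/17. The first 4 digits are (1, 0, 3, 0).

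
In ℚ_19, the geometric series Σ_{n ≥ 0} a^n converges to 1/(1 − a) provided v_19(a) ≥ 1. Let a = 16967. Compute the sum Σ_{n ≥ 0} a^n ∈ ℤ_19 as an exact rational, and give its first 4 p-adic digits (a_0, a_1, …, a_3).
Σ a^n = 1/(1 − a) = -1/16966;  first 4 digits = (1, 0, 9, 2)

v_19(a) = 2 ≥ 1, so the series converges in ℤ_19 to 1/(1 − a) = 1/(1 − 16967) = -1/16966. Expand this rational in ℤ_19: compute digits iteratively via d_i = x_i mod 19, x_{i+1} = (x_i − d_i)/19. The first 4 digits are (1, 0, 9, 2).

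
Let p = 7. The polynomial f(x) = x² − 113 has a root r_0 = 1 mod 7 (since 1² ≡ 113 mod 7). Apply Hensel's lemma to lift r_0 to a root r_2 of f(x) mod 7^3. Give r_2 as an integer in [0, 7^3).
r_2 = 204 (mod 343)

Hensel's recurrence: r_{i+1} = r_i − f(r_i)·(f′(r_i))^{-1} mod 7^{i+2}, with f′(x) = 2x. Iterate:
  r_0 = 1 (mod 7)
  r_1 = 8 (mod 49)
  r_2 = 204 (mod 343)
Final: r_2 = 204, and one checks f(r_2) ≡ 0 mod 7^3.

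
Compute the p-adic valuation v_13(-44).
v_13(-44) = 0

v_13(n) is the largest exponent k such that 13^k divides n. Factor out: -44 = -13^0 · 44. (Sign doesn't affect v_p.) So v_13(-44) = 0.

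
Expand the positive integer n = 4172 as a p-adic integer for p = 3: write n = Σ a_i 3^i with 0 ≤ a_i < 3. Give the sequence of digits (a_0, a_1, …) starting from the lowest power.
(a_0, a_1, …) = (2, 1, 1, 1, 0, 2, 2, 1)

Repeated division by 3 gives the digits low-to-high: 4172 = 2 + 1·3^1 + 1·3^2 + 1·3^3 + 2·3^5 + 2·3^6 + 1·3^7. Digit sequence: (2, 1, 1, 1, 0, 2, 2, 1).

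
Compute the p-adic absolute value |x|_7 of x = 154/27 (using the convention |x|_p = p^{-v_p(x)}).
|154/27|_7 = 1/7

Step 1 — compute v_7(x) by factoring powers of 7 out of the numerator and denominator: v_7(154/27) = 1. Step 2 — apply |x|_p = p^{-v_p(x)} = 7^{-1} = 1/7.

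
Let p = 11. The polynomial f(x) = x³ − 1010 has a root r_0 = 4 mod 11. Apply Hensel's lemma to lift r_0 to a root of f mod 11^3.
r_2 = 543 (mod 1331)

Hensel: r_{i+1} = r_i − f(r_i)/f′(r_i) mod 11^{i+2}, where f′(x) = 3x². Iterate:
  r_0 = 4 (mod 11)
  r_1 = 59 (mod 121)
  r_2 = 543 (mod 1331)
Final: r = 543 with f(r) ≡ 0 mod 11^3.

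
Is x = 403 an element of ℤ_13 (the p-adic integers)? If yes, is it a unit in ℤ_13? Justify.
x ∈ ℤ_13 but not a unit; v_13(x) = 1 > 0

ℤ_13 = {x ∈ ℚ_13 : v_13(x) ≥ 0} and ℤ_13^× = {x ∈ ℤ_13 : v_13(x) = 0}. Here v_13(403) = v_13(num) − v_13(den) = 1; compare against these criteria.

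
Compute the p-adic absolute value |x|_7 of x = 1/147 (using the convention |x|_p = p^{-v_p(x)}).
|1/147|_7 = 49

Step 1 — compute v_7(x) by factoring powers of 7 out of the numerator and denominator: v_7(1/147) = -2. Step 2 — apply |x|_p = p^{-v_p(x)} = 7^{2} = 49.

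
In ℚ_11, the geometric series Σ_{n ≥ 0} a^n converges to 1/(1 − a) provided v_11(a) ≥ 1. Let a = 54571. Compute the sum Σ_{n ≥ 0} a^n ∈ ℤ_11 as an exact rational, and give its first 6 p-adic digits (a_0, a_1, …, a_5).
Σ a^n = 1/(1 − a) = -1/54570;  first 6 digits = (1, 0, 0, 8, 3, 0)

v_11(a) = 3 ≥ 1, so the series converges in ℤ_11 to 1/(1 − a) = 1/(1 − 54571) = -1/54570. Expand this rational in ℤ_11: compute digits iteratively via d_i = x_i mod 11, x_{i+1} = (x_i − d_i)/11. The first 6 digits are (1, 0, 0, 8, 3, 0).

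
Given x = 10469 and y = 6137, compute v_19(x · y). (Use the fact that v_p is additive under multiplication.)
v_19(64248253) = 4

v_p(x) = 2 (factor: 10469 = 19^2 · 29); v_p(y) = 2 (factor: 6137 = 19^2 · 17). Additivity: v_p(xy) = v_p(x) + v_p(y) = 2 + 2 = 4. (Direct check: xy = 64248253 = 19^4 · (493).)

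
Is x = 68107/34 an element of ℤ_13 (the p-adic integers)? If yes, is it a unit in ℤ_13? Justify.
x ∈ ℤ_13 but not a unit; v_13(x) = 3 > 0

ℤ_13 = {x ∈ ℚ_13 : v_13(x) ≥ 0} and ℤ_13^× = {x ∈ ℤ_13 : v_13(x) = 0}. Here v_13(68107/34) = v_13(num) − v_13(den) = 3; compare against these criteria.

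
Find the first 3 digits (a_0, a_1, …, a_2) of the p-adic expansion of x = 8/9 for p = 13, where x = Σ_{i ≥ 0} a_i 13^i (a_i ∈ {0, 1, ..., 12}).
(a_0, …, a_2) = (11, 5, 1)

v_13(8/9) = 0 (numerator and denominator both coprime to 13), so x ∈ ℤ_13^×. Compute digits iteratively via a_i = x_i mod 13, x_{i+1} = (x_i − a_i)/13, with x_0 = x:
  x_0 = 8/9;  a_0 = 11;  x_1 = (x_0 − 11)/13 = -7/9
  x_1 = -7/9;  a_1 = 5;  x_2 = (x_1 − 5)/13 = -4/9
  x_2 = -4/9;  a_2 = 1;  x_3 = (x_2 − 1)/13 = -1/9
Digits: (11, 5, 1).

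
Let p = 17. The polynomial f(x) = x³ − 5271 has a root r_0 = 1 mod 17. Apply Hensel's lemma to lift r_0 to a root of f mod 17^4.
r_3 = 40002 (mod 83521)

Hensel: r_{i+1} = r_i − f(r_i)/f′(r_i) mod 17^{i+2}, where f′(x) = 3x². Iterate:
  r_0 = 1 (mod 17)
  r_1 = 120 (mod 289)
  r_2 = 698 (mod 4913)
  r_3 = 40002 (mod 83521)
Final: r = 40002 with f(r) ≡ 0 mod 17^4.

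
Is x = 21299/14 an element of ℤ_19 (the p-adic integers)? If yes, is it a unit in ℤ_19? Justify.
x ∈ ℤ_19 but not a unit; v_19(x) = 2 > 0

ℤ_19 = {x ∈ ℚ_19 : v_19(x) ≥ 0} and ℤ_19^× = {x ∈ ℤ_19 : v_19(x) = 0}. Here v_19(21299/14) = v_19(num) − v_19(den) = 2; compare against these criteria.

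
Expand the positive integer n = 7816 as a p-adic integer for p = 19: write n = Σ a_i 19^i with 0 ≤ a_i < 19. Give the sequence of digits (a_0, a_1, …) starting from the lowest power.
(a_0, a_1, …) = (7, 12, 2, 1)

Repeated division by 19 gives the digits low-to-high: 7816 = 7 + 12·19^1 + 2·19^2 + 1·19^3. Digit sequence: (7, 12, 2, 1).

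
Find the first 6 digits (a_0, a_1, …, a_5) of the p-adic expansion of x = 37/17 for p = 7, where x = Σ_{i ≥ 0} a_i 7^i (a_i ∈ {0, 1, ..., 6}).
(a_0, …, a_5) = (3, 4, 6, 4, 3, 4)

v_7(37/17) = 0 (numerator and denominator both coprime to 7), so x ∈ ℤ_7^×. Compute digits iteratively via a_i = x_i mod 7, x_{i+1} = (x_i − a_i)/7, with x_0 = x:
  x_0 = 37/17;  a_0 = 3;  x_1 = (x_0 − 3)/7 = -2/17
  x_1 = -2/17;  a_1 = 4;  x_2 = (x_1 − 4)/7 = -10/17
  x_2 = -10/17;  a_2 = 6;  x_3 = (x_2 − 6)/7 = -16/17
  x_3 = -16/17;  a_3 = 4;  x_4 = (x_3 − 4)/7 = -12/17
  x_4 = -12/17;  a_4 = 3;  x_5 = (x_4 − 3)/7 = -9/17
  x_5 = -9/17;  a_5 = 4;  x_6 = (x_5 − 4)/7 = -11/17
Digits: (3, 4, 6, 4, 3, 4).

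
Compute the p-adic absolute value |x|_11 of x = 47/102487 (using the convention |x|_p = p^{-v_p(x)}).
|47/102487|_11 = 14641

Step 1 — compute v_11(x) by factoring powers of 11 out of the numerator and denominator: v_11(47/102487) = -4. Step 2 — apply |x|_p = p^{-v_p(x)} = 11^{4} = 14641.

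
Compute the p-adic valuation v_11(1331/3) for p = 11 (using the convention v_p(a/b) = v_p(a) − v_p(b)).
v_11(1331/3) = 3

Factor powers of 11 from the numerator and denominator of the reduced fraction: 1331 = 11^3 · 1 and 3 = 11^0 · 3. Apply v_p(a/b) = v_p(a) − v_p(b): v_11(1331/3) = 3 − 0 = 3.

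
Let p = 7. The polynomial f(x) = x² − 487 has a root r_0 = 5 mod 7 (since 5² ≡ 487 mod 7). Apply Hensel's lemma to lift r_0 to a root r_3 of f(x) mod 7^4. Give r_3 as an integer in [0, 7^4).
r_3 = 1727 (mod 2401)

Hensel's recurrence: r_{i+1} = r_i − f(r_i)·(f′(r_i))^{-1} mod 7^{i+2}, with f′(x) = 2x. Iterate:
  r_0 = 5 (mod 7)
  r_1 = 12 (mod 49)
  r_2 = 12 (mod 343)
  r_3 = 1727 (mod 2401)
Final: r_3 = 1727, and one checks f(r_3) ≡ 0 mod 7^4.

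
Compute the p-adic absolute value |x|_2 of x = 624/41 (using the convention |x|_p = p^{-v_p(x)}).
|624/41|_2 = 1/16

Step 1 — compute v_2(x) by factoring powers of 2 out of the numerator and denominator: v_2(624/41) = 4. Step 2 — apply |x|_p = p^{-v_p(x)} = 2^{-4} = 1/16.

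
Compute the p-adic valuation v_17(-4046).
v_17(-4046) = 2

v_17(n) is the largest exponent k such that 17^k divides n. Factor out: -4046 = -17^2 · 14. (Sign doesn't affect v_p.) So v_17(-4046) = 2.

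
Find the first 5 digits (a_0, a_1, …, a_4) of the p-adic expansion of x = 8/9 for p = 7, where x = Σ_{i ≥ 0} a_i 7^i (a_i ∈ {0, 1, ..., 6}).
(a_0, …, a_4) = (4, 5, 0, 3, 5)

v_7(8/9) = 0 (numerator and denominator both coprime to 7), so x ∈ ℤ_7^×. Compute digits iteratively via a_i = x_i mod 7, x_{i+1} = (x_i − a_i)/7, with x_0 = x:
  x_0 = 8/9;  a_0 = 4;  x_1 = (x_0 − 4)/7 = -4/9
  x_1 = -4/9;  a_1 = 5;  x_2 = (x_1 − 5)/7 = -7/9
  x_2 = -7/9;  a_2 = 0;  x_3 = (x_2 − 0)/7 = -1/9
  x_3 = -1/9;  a_3 = 3;  x_4 = (x_3 − 3)/7 = -4/9
  x_4 = -4/9;  a_4 = 5;  x_5 = (x_4 − 5)/7 = -7/9
Digits: (4, 5, 0, 3, 5).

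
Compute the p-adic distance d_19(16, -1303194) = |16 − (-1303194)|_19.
d_19(16, -1303194) = 1/130321

Step 1 — x − y = 16 − (-1303194) = 1303210. Step 2 — v_19(1303210) = 4 (factor: 1303210 = (19^4 · 10); the sign does not affect v_p). Step 3 — |x − y|_19 = 19^{-4} = 1/130321.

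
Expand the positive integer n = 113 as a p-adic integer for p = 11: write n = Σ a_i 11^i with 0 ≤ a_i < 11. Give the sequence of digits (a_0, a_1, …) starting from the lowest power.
(a_0, a_1, …) = (3, 10)

Repeated division by 11 gives the digits low-to-high: 113 = 3 + 10·11^1. Digit sequence: (3, 10).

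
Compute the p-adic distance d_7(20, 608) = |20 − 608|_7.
d_7(20, 608) = 1/49

Step 1 — x − y = 20 − 608 = -588. Step 2 — v_7(-588) = 2 (factor: -588 = −(7^2 · 12); the sign does not affect v_p). Step 3 — |x − y|_7 = 7^{-2} = 1/49.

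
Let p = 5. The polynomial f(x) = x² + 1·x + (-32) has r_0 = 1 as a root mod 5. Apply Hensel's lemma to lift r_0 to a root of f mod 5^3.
r_2 = 61 (mod 125)

Hensel: r_{i+1} = r_i − f(r_i)·(f′(r_i))^{-1} mod 5^{i+2}, f′(x) = 2x + 1. Iterate:
  r_0 = 1 (mod 5)
  r_1 = 11 (mod 25)
  r_2 = 61 (mod 125)
Final: r = 61 satisfies f(r) ≡ 0 mod 5^3.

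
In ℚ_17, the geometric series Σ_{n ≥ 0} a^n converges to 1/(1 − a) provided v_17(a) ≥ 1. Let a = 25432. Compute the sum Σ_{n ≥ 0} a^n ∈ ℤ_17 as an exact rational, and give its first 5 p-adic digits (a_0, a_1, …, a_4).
Σ a^n = 1/(1 − a) = -1/25431;  first 5 digits = (1, 0, 3, 5, 9)

v_17(a) = 2 ≥ 1, so the series converges in ℤ_17 to 1/(1 − a) = 1/(1 − 25432) = -1/25431. Expand this rational in ℤ_17: compute digits iteratively via d_i = x_i mod 17, x_{i+1} = (x_i − d_i)/17. The first 5 digits are (1, 0, 3, 5, 9).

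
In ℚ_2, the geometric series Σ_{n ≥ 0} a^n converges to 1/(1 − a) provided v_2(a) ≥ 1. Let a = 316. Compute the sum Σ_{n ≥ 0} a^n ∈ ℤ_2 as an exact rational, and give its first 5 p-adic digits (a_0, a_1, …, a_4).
Σ a^n = 1/(1 − a) = -1/315;  first 5 digits = (1, 0, 1, 1, 0)

v_2(a) = 2 ≥ 1, so the series converges in ℤ_2 to 1/(1 − a) = 1/(1 − 316) = -1/315. Expand this rational in ℤ_2: compute digits iteratively via d_i = x_i mod 2, x_{i+1} = (x_i − d_i)/2. The first 5 digits are (1, 0, 1, 1, 0).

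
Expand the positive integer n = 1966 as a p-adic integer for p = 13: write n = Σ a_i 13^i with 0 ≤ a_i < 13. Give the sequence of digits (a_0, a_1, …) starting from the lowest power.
(a_0, a_1, …) = (3, 8, 11)

Repeated division by 13 gives the digits low-to-high: 1966 = 3 + 8·13^1 + 11·13^2. Digit sequence: (3, 8, 11).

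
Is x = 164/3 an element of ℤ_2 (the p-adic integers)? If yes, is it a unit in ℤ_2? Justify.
x ∈ ℤ_2 but not a unit; v_2(x) = 2 > 0

ℤ_2 = {x ∈ ℚ_2 : v_2(x) ≥ 0} and ℤ_2^× = {x ∈ ℤ_2 : v_2(x) = 0}. Here v_2(164/3) = v_2(num) − v_2(den) = 2; compare against these criteria.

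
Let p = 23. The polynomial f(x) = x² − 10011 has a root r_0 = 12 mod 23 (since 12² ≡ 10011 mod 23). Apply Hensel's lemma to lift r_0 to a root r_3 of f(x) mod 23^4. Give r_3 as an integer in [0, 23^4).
r_3 = 223595 (mod 279841)

Hensel's recurrence: r_{i+1} = r_i − f(r_i)·(f′(r_i))^{-1} mod 23^{i+2}, with f′(x) = 2x. Iterate:
  r_0 = 12 (mod 23)
  r_1 = 357 (mod 529)
  r_2 = 4589 (mod 12167)
  r_3 = 223595 (mod 279841)
Final: r_3 = 223595, and one checks f(r_3) ≡ 0 mod 23^4.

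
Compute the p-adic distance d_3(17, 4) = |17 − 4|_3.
d_3(17, 4) = 1

Step 1 — x − y = 17 − 4 = 13. Step 2 — v_3(13) = 0 (factor: 13 = (3^0 · 13); the sign does not affect v_p). Step 3 — |x − y|_3 = 3^{0} = 1.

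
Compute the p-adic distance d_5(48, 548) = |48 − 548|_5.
d_5(48, 548) = 1/125

Step 1 — x − y = 48 − 548 = -500. Step 2 — v_5(-500) = 3 (factor: -500 = −(5^3 · 4); the sign does not affect v_p). Step 3 — |x − y|_5 = 5^{-3} = 1/125.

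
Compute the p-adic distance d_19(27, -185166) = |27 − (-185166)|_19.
d_19(27, -185166) = 1/6859

Step 1 — x − y = 27 − (-185166) = 185193. Step 2 — v_19(185193) = 3 (factor: 185193 = (19^3 · 27); the sign does not affect v_p). Step 3 — |x − y|_19 = 19^{-3} = 1/6859.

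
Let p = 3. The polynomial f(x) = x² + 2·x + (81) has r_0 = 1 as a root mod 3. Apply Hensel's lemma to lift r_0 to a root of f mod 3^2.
r_1 = 7 (mod 9)

Hensel: r_{i+1} = r_i − f(r_i)·(f′(r_i))^{-1} mod 3^{i+2}, f′(x) = 2x + 2. Iterate:
  r_0 = 1 (mod 3)
  r_1 = 7 (mod 9)
Final: r = 7 satisfies f(r) ≡ 0 mod 3^2.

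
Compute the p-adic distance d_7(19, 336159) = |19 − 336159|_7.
d_7(19, 336159) = 1/16807

Step 1 — x − y = 19 − 336159 = -336140. Step 2 — v_7(-336140) = 5 (factor: -336140 = −(7^5 · 20); the sign does not affect v_p). Step 3 — |x − y|_7 = 7^{-5} = 1/16807.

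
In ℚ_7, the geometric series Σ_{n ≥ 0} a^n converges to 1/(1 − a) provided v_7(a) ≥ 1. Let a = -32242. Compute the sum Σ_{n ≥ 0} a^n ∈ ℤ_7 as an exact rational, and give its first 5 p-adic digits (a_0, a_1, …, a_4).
Σ a^n = 1/(1 − a) = 1/32243;  first 5 digits = (1, 0, 0, 4, 0)

v_7(a) = 3 ≥ 1, so the series converges in ℤ_7 to 1/(1 − a) = 1/(1 − (-32242)) = 1/32243. Expand this rational in ℤ_7: compute digits iteratively via d_i = x_i mod 7, x_{i+1} = (x_i − d_i)/7. The first 5 digits are (1, 0, 0, 4, 0).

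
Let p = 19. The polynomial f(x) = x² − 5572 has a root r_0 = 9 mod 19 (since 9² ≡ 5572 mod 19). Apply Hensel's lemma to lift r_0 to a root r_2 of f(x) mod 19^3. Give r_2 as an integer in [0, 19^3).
r_2 = 5709 (mod 6859)

Hensel's recurrence: r_{i+1} = r_i − f(r_i)·(f′(r_i))^{-1} mod 19^{i+2}, with f′(x) = 2x. Iterate:
  r_0 = 9 (mod 19)
  r_1 = 294 (mod 361)
  r_2 = 5709 (mod 6859)
Final: r_2 = 5709, and one checks f(r_2) ≡ 0 mod 19^3.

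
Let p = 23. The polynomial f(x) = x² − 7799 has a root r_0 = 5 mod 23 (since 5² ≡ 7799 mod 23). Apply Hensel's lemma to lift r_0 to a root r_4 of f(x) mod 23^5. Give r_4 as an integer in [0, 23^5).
r_4 = 1729237 (mod 6436343)

Hensel's recurrence: r_{i+1} = r_i − f(r_i)·(f′(r_i))^{-1} mod 23^{i+2}, with f′(x) = 2x. Iterate:
  r_0 = 5 (mod 23)
  r_1 = 465 (mod 529)
  r_2 = 1523 (mod 12167)
  r_3 = 50191 (mod 279841)
  r_4 = 1729237 (mod 6436343)
Final: r_4 = 1729237, and one checks f(r_4) ≡ 0 mod 23^5.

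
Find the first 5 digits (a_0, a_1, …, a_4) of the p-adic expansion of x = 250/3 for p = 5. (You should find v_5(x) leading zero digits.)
(a_0, …, a_4) = (0, 0, 0, 4, 1)

v_5(250/3) = 3, so a_0 = ... = a_2 = 0. Factor out: x = 5^3 · u with u = 2/3 a unit in ℤ_5. Expand u iteratively via a_{v+i} = u_i mod 5, u_{i+1} = (u_i − a_{v+i})/5:
  u_0 = 2/3;  a_3 = 4;  u_1 = (u_0 − 4)/5 = -2/3
  u_1 = -2/3;  a_4 = 1;  u_2 = (u_1 − 1)/5 = -1/3
Digits: (0, 0, 0, 4, 1).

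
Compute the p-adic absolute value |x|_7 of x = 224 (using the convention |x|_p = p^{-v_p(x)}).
|224|_7 = 1/7

Step 1 — compute v_7(x) by factoring powers of 7 out of the numerator and denominator: v_7(224) = 1. Step 2 — apply |x|_p = p^{-v_p(x)} = 7^{-1} = 1/7.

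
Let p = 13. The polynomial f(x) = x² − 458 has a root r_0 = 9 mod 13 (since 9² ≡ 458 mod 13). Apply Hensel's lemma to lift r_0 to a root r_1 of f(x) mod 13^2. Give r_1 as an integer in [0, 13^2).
r_1 = 152 (mod 169)

Hensel's recurrence: r_{i+1} = r_i − f(r_i)·(f′(r_i))^{-1} mod 13^{i+2}, with f′(x) = 2x. Iterate:
  r_0 = 9 (mod 13)
  r_1 = 152 (mod 169)
Final: r_1 = 152, and one checks f(r_1) ≡ 0 mod 13^2.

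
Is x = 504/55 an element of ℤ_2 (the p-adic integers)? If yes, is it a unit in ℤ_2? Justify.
x ∈ ℤ_2 but not a unit; v_2(x) = 3 > 0

ℤ_2 = {x ∈ ℚ_2 : v_2(x) ≥ 0} and ℤ_2^× = {x ∈ ℤ_2 : v_2(x) = 0}. Here v_2(504/55) = v_2(num) − v_2(den) = 3; compare against these criteria.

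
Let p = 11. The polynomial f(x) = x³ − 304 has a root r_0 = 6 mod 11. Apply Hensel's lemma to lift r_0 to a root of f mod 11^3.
r_2 = 325 (mod 1331)

Hensel: r_{i+1} = r_i − f(r_i)/f′(r_i) mod 11^{i+2}, where f′(x) = 3x². Iterate:
  r_0 = 6 (mod 11)
  r_1 = 83 (mod 121)
  r_2 = 325 (mod 1331)
Final: r = 325 with f(r) ≡ 0 mod 11^3.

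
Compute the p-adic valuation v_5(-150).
v_5(-150) = 2

v_5(n) is the largest exponent k such that 5^k divides n. Factor out: -150 = -5^2 · 6. (Sign doesn't affect v_p.) So v_5(-150) = 2.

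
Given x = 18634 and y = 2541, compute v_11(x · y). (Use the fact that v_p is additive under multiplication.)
v_11(47348994) = 5

v_p(x) = 3 (factor: 18634 = 11^3 · 14); v_p(y) = 2 (factor: 2541 = 11^2 · 21). Additivity: v_p(xy) = v_p(x) + v_p(y) = 3 + 2 = 5. (Direct check: xy = 47348994 = 11^5 · (294).)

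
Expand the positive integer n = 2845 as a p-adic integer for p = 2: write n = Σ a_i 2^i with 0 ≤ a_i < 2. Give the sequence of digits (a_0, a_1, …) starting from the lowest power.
(a_0, a_1, …) = (1, 0, 1, 1, 1, 0, 0, 0, 1, 1, 0, 1)

Repeated division by 2 gives the digits low-to-high: 2845 = 1 + 1·2^2 + 1·2^3 + 1·2^4 + 1·2^8 + 1·2^9 + 1·2^11. Digit sequence: (1, 0, 1, 1, 1, 0, 0, 0, 1, 1, 0, 1).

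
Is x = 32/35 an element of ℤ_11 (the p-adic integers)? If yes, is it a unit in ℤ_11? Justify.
x ∈ ℤ_11^× (unit); v_11(x) = 0

ℤ_11 = {x ∈ ℚ_11 : v_11(x) ≥ 0} and ℤ_11^× = {x ∈ ℤ_11 : v_11(x) = 0}. Here v_11(32/35) = v_11(num) − v_11(den) = 0; compare against these criteria.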